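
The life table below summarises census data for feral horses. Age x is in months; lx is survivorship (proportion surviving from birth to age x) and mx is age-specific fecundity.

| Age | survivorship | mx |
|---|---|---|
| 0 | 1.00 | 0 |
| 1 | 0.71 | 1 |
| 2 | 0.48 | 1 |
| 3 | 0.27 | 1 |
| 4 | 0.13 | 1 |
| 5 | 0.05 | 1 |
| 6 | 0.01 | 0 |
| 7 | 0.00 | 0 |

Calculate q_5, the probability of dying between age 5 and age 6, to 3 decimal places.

q_5 = (l_5 − l_6) / l_5 = (0.05 − 0.01) / 0.05
     = 0.04 / 0.05 = 0.8 → 0.800

0.800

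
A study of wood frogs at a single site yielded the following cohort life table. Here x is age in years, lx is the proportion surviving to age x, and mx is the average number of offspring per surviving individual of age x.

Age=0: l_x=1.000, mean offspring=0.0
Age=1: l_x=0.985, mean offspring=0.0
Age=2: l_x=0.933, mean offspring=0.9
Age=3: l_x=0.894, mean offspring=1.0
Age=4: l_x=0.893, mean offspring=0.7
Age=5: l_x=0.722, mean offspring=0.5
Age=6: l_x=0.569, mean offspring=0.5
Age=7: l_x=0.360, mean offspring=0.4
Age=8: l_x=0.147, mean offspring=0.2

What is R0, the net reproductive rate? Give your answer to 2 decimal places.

3.18

lx·mx by age: 0, 0, 0.8397, 0.894, 0.6251, 0.361, 0.2845, 0.144, 0.0294
R0 = Σ lx·mx = 3.1777 → 3.18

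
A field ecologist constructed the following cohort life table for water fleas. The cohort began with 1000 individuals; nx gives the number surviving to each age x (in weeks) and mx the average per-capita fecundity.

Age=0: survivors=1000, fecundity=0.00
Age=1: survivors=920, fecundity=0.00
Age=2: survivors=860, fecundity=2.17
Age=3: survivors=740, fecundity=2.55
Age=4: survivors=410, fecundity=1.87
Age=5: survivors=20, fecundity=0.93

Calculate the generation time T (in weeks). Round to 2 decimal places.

lx = nx/n0 = nx/1000: 1, 0.92, 0.86, 0.74, 0.41, 0.02
lx·mx: 0, 0, 1.8662, 1.887, 0.7667, 0.0186 → R0 = 4.5385
x·lx·mx: 0, 0, 3.7324, 5.661, 3.0668, 0.093 → Σ = 12.5532
T = 12.5532 / 4.5385 = 2.765936… → 2.77

2.77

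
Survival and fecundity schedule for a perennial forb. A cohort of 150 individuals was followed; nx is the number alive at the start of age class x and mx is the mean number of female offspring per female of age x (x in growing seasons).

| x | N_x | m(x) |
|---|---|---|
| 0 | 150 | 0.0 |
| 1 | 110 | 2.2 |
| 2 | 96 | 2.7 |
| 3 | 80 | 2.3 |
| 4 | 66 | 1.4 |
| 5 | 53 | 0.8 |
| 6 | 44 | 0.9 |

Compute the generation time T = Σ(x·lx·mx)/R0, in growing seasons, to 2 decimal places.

lx = nx/n0 = nx/150: 1, 0.73333…, 0.64, 0.53333…, 0.44, 0.35333…, 0.29333…
lx·mx: 0, 1.613333…, 1.728, 1.226667…, 0.616, 0.282667…, 0.264… → R0 = 5.730667…
x·lx·mx: 0, 1.613333…, 3.456, 3.68…, 2.464, 1.413333…, 1.584… → Σ = 14.210667…
T = 14.210667… / 5.730667… = 2.479758… → 2.48

2.48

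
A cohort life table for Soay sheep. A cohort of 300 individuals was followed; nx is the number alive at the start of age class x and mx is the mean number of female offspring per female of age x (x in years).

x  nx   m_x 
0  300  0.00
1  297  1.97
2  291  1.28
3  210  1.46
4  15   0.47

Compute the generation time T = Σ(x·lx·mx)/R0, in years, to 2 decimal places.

1.79

lx = nx/n0 = nx/300: 1, 0.99, 0.97, 0.7, 0.05
lx·mx: 0, 1.9503, 1.2416, 1.022, 0.0235 → R0 = 4.2374
x·lx·mx: 0, 1.9503, 2.4832, 3.066, 0.094 → Σ = 7.5935
T = 7.5935 / 4.2374 = 1.792019… → 1.79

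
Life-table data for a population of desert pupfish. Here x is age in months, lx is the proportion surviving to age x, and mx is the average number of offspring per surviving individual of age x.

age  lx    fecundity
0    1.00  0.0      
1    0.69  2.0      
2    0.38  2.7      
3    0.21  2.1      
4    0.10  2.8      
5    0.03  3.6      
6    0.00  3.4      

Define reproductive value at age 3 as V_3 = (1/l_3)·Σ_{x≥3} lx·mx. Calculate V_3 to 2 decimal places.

lx·mx for x ≥ 3: 0.441, 0.28, 0.108, 0 → sum = 0.829
V_3 = 0.829 / l_3 = 0.829 / 0.21 = 3.947619… → 3.95

3.95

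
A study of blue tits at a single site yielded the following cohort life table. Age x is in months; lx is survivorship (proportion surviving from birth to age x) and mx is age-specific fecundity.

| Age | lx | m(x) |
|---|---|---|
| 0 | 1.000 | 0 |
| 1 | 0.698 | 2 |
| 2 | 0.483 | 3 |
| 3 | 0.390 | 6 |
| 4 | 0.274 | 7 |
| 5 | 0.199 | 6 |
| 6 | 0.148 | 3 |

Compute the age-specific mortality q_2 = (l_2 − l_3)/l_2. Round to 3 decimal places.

0.193

q_2 = (l_2 − l_3) / l_2 = (0.483 − 0.39) / 0.483
     = 0.093 / 0.483 = 0.192547… → 0.193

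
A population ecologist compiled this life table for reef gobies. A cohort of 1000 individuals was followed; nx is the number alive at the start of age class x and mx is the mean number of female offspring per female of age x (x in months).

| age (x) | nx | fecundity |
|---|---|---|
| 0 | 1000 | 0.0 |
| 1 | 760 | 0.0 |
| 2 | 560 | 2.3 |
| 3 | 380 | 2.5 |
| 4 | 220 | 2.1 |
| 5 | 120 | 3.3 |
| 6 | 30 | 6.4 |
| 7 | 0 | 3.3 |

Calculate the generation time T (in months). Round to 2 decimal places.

lx = nx/n0 = nx/1000: 1, 0.76, 0.56, 0.38, 0.22, 0.12, 0.03, 0
lx·mx: 0, 0, 1.288, 0.95, 0.462, 0.396, 0.192, 0 → R0 = 3.288
x·lx·mx: 0, 0, 2.576, 2.85, 1.848, 1.98, 1.152, 0 → Σ = 10.406
T = 10.406 / 3.288 = 3.164842… → 3.16

3.16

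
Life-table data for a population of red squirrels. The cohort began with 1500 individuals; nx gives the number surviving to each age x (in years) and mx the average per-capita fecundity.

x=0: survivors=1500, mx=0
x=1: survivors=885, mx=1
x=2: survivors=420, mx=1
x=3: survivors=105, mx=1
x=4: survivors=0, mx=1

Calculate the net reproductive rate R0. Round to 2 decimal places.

lx = nx/n0 = nx/1500: 1, 0.59, 0.28, 0.07, 0
lx·mx by age: 0, 0.59, 0.28, 0.07, 0
R0 = Σ lx·mx = 0.94 → 0.94

0.94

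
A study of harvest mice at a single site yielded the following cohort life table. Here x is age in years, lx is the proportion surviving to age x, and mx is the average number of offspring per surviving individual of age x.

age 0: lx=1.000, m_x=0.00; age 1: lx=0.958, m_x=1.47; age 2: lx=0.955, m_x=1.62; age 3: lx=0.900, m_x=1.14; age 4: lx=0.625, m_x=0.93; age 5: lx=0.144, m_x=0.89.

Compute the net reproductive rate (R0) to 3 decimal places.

4.691

lx·mx by age: 0, 1.40826, 1.5471, 1.026, 0.58125, 0.12816
R0 = Σ lx·mx = 4.69077 → 4.691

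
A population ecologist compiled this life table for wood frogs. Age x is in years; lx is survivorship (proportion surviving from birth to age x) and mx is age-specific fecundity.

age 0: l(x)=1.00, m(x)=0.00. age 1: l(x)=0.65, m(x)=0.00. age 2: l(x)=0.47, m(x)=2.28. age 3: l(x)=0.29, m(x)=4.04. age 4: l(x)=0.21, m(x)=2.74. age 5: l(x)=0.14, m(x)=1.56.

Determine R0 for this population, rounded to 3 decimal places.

3.037

lx·mx by age: 0, 0, 1.0716, 1.1716, 0.5754, 0.2184
R0 = Σ lx·mx = 3.037 → 3.037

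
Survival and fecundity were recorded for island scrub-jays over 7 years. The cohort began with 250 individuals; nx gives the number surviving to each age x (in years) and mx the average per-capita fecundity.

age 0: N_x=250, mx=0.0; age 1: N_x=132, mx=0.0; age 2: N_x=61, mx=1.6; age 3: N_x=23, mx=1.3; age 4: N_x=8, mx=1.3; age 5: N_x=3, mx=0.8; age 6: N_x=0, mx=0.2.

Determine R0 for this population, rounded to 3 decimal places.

lx = nx/n0 = nx/250: 1, 0.528, 0.244, 0.092, 0.032, 0.012, 0
lx·mx by age: 0, 0, 0.3904, 0.1196, 0.0416, 0.0096, 0
R0 = Σ lx·mx = 0.5612 → 0.561

0.561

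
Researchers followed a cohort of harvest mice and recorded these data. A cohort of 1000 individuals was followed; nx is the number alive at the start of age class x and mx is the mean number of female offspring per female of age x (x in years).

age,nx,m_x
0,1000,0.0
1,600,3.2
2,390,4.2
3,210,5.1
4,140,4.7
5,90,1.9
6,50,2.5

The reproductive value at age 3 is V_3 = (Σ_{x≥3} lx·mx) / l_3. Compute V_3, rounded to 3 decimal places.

lx = nx/n0 = nx/1000: 1, 0.6, 0.39, 0.21, 0.14, 0.09, 0.05
lx·mx for x ≥ 3: 1.071, 0.658, 0.171, 0.125 → sum = 2.025
V_3 = 2.025 / l_3 = 2.025 / 0.21 = 9.642857… → 9.643

9.643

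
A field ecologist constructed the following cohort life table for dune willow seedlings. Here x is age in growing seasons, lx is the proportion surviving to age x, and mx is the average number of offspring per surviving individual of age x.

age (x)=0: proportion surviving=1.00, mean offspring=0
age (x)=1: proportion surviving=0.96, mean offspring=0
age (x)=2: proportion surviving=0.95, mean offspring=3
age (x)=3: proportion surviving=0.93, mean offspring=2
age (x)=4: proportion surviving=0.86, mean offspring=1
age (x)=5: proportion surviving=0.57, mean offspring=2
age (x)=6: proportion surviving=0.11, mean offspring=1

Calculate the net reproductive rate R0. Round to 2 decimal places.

lx·mx by age: 0, 0, 2.85, 1.86, 0.86, 1.14, 0.11
R0 = Σ lx·mx = 6.82 → 6.82

6.82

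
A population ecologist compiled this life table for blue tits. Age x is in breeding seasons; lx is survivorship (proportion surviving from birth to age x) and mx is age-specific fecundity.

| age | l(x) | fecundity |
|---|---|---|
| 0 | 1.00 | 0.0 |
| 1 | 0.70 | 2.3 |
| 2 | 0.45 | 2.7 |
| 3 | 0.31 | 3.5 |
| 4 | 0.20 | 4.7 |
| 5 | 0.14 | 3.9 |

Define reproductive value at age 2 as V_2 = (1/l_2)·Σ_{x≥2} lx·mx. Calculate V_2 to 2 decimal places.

lx·mx for x ≥ 2: 1.215, 1.085, 0.94, 0.546 → sum = 3.786
V_2 = 3.786 / l_2 = 3.786 / 0.45 = 8.413333… → 8.41

8.41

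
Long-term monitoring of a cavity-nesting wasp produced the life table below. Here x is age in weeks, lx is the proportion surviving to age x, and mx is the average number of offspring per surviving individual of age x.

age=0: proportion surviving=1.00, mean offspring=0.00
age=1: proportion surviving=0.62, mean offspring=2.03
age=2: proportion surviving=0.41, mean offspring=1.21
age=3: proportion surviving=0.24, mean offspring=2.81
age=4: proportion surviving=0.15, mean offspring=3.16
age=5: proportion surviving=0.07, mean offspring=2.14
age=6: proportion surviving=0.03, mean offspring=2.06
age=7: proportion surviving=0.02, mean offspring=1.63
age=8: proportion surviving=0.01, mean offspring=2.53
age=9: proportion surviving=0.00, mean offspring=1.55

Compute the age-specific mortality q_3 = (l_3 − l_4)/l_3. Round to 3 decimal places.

q_3 = (l_3 − l_4) / l_3 = (0.24 − 0.15) / 0.24
     = 0.09 / 0.24 = 0.375 → 0.375

0.375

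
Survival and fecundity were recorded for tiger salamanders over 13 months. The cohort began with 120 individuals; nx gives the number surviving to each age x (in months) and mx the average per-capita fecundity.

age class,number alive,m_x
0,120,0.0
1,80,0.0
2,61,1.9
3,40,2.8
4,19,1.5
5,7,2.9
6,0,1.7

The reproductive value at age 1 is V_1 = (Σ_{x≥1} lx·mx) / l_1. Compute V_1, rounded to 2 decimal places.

3.46

lx = nx/n0 = nx/120: 1, 0.66667…, 0.50833…, 0.33333…, 0.15833…, 0.05833…, 0
lx·mx for x ≥ 1: 0, 0.965833…, 0.933333…, 0.2375…, 0.169167…, 0 → sum = 2.305833…
V_1 = 2.305833… / l_1 = 2.305833… / 0.666667… = 3.45875… → 3.46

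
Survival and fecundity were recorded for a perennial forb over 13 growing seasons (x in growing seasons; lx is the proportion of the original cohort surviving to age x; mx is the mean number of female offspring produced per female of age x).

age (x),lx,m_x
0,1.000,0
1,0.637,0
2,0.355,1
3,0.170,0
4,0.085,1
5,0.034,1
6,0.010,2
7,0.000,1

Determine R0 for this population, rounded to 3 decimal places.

lx·mx by age: 0, 0, 0.355, 0, 0.085, 0.034, 0.02, 0
R0 = Σ lx·mx = 0.494 → 0.494

0.494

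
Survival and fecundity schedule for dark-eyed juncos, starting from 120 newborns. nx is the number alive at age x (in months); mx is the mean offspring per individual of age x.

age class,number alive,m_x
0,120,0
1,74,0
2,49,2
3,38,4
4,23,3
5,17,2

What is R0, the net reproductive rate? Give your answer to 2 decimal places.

lx = nx/n0 = nx/120: 1, 0.61667…, 0.40833…, 0.31667…, 0.19167…, 0.14167…
lx·mx by age: 0, 0, 0.816667…, 1.266667…, 0.575…, 0.283333…
R0 = Σ lx·mx = 2.941667… → 2.94

2.94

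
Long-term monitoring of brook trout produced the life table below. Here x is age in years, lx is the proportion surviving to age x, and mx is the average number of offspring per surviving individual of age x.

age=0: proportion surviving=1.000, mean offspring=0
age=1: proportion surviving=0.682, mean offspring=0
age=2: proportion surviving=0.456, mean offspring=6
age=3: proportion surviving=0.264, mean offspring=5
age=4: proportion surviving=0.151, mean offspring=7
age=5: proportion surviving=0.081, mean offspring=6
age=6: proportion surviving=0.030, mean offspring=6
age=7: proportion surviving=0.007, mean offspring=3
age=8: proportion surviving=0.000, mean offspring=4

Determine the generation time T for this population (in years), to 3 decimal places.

lx·mx: 0, 0, 2.736, 1.32, 1.057, 0.486, 0.18, 0.021, 0 → R0 = 5.8
x·lx·mx: 0, 0, 5.472, 3.96, 4.228, 2.43, 1.08, 0.147, 0 → Σ = 17.317
T = 17.317 / 5.8 = 2.98569… → 2.986

2.986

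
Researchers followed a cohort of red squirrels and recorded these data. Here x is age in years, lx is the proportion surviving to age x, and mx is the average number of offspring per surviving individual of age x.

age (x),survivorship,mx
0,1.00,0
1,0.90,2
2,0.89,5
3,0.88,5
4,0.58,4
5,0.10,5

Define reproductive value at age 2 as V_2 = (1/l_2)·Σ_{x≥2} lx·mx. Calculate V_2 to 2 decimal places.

lx·mx for x ≥ 2: 4.45, 4.4, 2.32, 0.5 → sum = 11.67
V_2 = 11.67 / l_2 = 11.67 / 0.89 = 13.11236… → 13.11

13.11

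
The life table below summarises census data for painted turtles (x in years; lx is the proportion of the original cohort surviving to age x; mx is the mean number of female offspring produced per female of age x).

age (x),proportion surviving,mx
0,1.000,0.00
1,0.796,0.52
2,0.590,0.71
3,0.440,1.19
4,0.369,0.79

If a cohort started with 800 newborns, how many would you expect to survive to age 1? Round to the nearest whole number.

Expected survivors = N0 · l_1 = 800 × 0.796 = 636.8 → 637

637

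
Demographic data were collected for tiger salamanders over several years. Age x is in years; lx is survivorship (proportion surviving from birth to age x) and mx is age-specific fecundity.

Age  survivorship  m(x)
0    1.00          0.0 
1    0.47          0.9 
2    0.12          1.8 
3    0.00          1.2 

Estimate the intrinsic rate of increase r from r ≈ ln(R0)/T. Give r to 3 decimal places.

-0.335

R0 = Σ lx·mx = 0 + 0.423 + 0.216 + 0 = 0.639
Σ x·lx·mx = 0.855; T = 0.855/0.639 = 1.33803…
r ≈ ln(R0)/T = ln(0.639)/1.33803… = -0.33471… → -0.335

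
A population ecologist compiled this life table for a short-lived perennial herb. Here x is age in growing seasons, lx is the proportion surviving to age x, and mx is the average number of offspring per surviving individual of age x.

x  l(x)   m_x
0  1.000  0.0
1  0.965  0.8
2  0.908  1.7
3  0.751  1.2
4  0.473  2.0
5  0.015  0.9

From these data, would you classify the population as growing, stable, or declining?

growing

R0 = Σ lx·mx = 0 + 0.772 + 1.5436 + 0.9012 + 0.946 + 0.0135 = 4.1763
R0 > 1, so the population is growing.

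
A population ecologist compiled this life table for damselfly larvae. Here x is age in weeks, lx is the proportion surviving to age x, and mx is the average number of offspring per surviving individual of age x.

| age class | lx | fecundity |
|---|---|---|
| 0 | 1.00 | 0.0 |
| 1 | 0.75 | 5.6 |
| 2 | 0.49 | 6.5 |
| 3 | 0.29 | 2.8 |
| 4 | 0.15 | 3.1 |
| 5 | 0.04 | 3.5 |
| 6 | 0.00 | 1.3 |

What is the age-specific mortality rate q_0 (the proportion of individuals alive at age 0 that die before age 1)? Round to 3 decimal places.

0.250

q_0 = (l_0 − l_1) / l_0 = (1 − 0.75) / 1
     = 0.25 / 1 = 0.25 → 0.250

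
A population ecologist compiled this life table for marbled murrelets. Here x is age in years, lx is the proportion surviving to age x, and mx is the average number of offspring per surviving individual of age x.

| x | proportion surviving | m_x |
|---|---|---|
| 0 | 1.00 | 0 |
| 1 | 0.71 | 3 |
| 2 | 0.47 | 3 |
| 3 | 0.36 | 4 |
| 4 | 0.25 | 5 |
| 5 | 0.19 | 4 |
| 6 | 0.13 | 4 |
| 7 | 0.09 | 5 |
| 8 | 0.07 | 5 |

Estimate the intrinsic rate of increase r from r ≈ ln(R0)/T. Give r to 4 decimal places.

R0 = Σ lx·mx = 0 + 2.13 + 1.41 + 1.44 + 1.25 + 0.76 + 0.52 + 0.45 + 0.35 = 8.31
Σ x·lx·mx = 27.14; T = 27.14/8.31 = 3.26594…
r ≈ ln(R0)/T = ln(8.31)/3.26594… = 0.648345… → 0.6483

0.6483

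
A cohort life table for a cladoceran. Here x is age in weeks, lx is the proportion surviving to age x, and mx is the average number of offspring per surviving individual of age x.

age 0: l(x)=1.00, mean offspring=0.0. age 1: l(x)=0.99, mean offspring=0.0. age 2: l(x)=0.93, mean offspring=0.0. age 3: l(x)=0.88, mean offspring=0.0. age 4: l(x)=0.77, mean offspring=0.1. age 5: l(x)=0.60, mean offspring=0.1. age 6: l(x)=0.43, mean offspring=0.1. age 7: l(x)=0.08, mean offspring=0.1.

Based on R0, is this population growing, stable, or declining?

R0 = Σ lx·mx = 0 + 0 + 0 + 0 + 0.077 + 0.06 + 0.043 + 0.008 = 0.188
R0 < 1, so the population is declining.

declining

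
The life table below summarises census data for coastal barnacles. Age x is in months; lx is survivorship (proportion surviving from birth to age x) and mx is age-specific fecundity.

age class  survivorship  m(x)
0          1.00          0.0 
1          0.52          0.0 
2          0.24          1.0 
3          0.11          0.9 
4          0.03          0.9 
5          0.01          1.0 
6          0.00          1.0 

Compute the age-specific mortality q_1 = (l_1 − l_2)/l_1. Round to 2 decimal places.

q_1 = (l_1 − l_2) / l_1 = (0.52 − 0.24) / 0.52
     = 0.28 / 0.52 = 0.538462… → 0.54

0.54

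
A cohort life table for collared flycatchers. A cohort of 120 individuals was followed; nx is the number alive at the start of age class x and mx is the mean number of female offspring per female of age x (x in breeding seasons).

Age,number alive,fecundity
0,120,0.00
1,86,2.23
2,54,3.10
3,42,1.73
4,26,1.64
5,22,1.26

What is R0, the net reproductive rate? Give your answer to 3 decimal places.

lx = nx/n0 = nx/120: 1, 0.71667…, 0.45, 0.35, 0.21667…, 0.18333…
lx·mx by age: 0, 1.598167…, 1.395, 0.6055, 0.355333…, 0.231…
R0 = Σ lx·mx = 4.185… → 4.185

4.185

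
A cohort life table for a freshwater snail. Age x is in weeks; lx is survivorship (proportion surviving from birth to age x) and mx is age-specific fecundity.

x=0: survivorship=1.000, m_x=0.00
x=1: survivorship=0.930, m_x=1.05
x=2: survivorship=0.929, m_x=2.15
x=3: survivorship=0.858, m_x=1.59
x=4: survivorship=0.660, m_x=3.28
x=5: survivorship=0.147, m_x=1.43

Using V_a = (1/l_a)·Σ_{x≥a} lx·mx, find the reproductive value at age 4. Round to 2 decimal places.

3.60

lx·mx for x ≥ 4: 2.1648, 0.21021 → sum = 2.37501
V_4 = 2.37501 / l_4 = 2.37501 / 0.66 = 3.5985 → 3.60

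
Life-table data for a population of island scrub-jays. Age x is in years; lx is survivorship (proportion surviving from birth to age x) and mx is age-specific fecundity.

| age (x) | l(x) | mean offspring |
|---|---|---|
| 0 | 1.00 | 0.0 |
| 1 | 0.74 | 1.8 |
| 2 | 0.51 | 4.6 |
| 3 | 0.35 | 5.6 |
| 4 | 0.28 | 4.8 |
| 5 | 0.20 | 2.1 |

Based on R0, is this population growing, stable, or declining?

growing

R0 = Σ lx·mx = 0 + 1.332 + 2.346 + 1.96 + 1.344 + 0.42 = 7.402
R0 > 1, so the population is growing.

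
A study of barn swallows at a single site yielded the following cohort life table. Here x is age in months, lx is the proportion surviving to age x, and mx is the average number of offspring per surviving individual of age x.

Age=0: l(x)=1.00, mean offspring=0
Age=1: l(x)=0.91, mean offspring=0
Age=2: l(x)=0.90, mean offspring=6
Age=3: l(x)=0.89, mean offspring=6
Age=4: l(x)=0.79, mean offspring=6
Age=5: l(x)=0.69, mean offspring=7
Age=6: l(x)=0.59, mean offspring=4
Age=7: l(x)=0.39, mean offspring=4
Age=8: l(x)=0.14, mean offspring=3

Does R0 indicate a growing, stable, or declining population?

R0 = Σ lx·mx = 0 + 0 + 5.4 + 5.34 + 4.74 + 4.83 + 2.36 + 1.56 + 0.42 = 24.65
R0 > 1, so the population is growing.

growing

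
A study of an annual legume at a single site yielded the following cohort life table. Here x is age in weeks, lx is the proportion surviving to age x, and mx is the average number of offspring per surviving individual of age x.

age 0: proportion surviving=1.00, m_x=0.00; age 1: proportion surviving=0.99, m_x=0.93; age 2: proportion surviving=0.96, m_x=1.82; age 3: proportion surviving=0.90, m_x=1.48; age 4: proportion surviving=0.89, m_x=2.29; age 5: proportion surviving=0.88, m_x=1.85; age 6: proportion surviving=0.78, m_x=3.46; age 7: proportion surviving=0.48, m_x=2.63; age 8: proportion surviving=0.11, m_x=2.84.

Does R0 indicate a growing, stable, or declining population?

growing

R0 = Σ lx·mx = 0 + 0.9207 + 1.7472 + 1.332 + 2.0381 + 1.628 + 2.6988 + 1.2624 + 0.3124 = 11.9396
R0 > 1, so the population is growing.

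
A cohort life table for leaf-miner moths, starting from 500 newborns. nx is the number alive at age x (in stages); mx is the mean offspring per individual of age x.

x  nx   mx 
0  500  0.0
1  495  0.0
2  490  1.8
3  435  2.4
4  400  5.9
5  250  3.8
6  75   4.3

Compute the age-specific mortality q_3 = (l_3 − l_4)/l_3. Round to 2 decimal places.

lx = nx/n0 = nx/500: 1, 0.99, 0.98, 0.87, 0.8, 0.5, 0.15
q_3 = (l_3 − l_4) / l_3 = (0.87 − 0.8) / 0.87
     = 0.07 / 0.87 = 0.08046… → 0.08

0.08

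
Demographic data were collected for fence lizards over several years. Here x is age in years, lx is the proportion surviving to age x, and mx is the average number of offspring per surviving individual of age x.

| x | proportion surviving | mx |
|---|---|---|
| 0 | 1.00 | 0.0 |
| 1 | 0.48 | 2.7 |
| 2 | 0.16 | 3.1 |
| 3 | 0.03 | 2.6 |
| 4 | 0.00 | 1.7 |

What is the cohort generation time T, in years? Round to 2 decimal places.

1.35

lx·mx: 0, 1.296, 0.496, 0.078, 0 → R0 = 1.87
x·lx·mx: 0, 1.296, 0.992, 0.234, 0 → Σ = 2.522
T = 2.522 / 1.87 = 1.348663… → 1.35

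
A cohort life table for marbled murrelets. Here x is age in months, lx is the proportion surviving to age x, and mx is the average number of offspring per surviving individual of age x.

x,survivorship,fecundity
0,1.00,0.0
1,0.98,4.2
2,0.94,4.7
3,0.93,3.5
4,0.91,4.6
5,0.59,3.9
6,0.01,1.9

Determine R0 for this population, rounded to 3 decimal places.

lx·mx by age: 0, 4.116, 4.418, 3.255, 4.186, 2.301, 0.019
R0 = Σ lx·mx = 18.295 → 18.295

18.295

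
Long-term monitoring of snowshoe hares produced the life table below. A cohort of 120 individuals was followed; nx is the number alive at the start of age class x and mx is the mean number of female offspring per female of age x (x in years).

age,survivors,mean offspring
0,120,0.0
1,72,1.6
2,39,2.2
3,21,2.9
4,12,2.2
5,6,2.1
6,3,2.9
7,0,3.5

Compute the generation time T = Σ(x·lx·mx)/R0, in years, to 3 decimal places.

lx = nx/n0 = nx/120: 1, 0.6, 0.325, 0.175, 0.1, 0.05, 0.025, 0
lx·mx: 0, 0.96, 0.715, 0.5075, 0.22, 0.105, 0.0725, 0 → R0 = 2.58
x·lx·mx: 0, 0.96, 1.43, 1.5225, 0.88, 0.525, 0.435, 0 → Σ = 5.7525
T = 5.7525 / 2.58 = 2.229651… → 2.230

2.230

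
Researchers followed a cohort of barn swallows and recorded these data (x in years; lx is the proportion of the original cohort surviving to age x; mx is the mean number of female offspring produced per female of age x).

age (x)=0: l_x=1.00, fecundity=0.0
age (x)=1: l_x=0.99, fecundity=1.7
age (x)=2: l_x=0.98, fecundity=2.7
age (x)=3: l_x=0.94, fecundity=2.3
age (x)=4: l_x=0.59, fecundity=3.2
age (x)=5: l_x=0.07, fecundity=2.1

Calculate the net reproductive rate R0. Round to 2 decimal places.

8.53

lx·mx by age: 0, 1.683, 2.646, 2.162, 1.888, 0.147
R0 = Σ lx·mx = 8.526 → 8.53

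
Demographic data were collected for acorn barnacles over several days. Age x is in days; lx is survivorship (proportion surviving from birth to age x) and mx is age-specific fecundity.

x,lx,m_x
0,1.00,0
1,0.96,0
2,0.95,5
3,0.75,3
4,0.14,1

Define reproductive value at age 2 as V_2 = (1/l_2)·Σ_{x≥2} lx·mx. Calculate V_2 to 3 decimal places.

7.516

lx·mx for x ≥ 2: 4.75, 2.25, 0.14 → sum = 7.14
V_2 = 7.14 / l_2 = 7.14 / 0.95 = 7.515789… → 7.516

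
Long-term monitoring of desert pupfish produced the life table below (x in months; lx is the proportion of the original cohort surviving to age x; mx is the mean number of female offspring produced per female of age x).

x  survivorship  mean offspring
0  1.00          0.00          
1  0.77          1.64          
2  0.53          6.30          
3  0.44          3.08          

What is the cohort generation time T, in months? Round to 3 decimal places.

2.016

lx·mx: 0, 1.2628, 3.339, 1.3552 → R0 = 5.957
x·lx·mx: 0, 1.2628, 6.678, 4.0656 → Σ = 12.0064
T = 12.0064 / 5.957 = 2.015511… → 2.016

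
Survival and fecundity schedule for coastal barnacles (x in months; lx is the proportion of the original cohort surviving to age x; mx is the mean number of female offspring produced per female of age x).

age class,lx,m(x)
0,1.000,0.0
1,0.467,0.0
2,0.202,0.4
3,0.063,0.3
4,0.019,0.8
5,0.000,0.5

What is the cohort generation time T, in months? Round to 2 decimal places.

lx·mx: 0, 0, 0.0808, 0.0189, 0.0152, 0 → R0 = 0.1149
x·lx·mx: 0, 0, 0.1616, 0.0567, 0.0608, 0 → Σ = 0.2791
T = 0.2791 / 0.1149 = 2.429069… → 2.43

2.43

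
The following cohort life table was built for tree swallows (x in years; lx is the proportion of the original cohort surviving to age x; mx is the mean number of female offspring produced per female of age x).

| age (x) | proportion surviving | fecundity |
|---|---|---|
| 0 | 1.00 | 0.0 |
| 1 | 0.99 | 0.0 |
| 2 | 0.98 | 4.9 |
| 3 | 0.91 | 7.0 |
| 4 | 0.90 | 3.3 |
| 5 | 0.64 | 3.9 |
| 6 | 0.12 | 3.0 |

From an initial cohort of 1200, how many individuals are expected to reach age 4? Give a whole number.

Expected survivors = N0 · l_4 = 1200 × 0.90 = 1080 → 1080

1080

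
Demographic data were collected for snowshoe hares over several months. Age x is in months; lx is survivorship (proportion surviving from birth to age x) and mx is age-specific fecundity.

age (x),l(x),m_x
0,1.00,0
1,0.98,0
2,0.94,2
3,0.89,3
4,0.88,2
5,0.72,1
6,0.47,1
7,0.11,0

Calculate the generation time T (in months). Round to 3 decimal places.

lx·mx: 0, 0, 1.88, 2.67, 1.76, 0.72, 0.47, 0 → R0 = 7.5
x·lx·mx: 0, 0, 3.76, 8.01, 7.04, 3.6, 2.82, 0 → Σ = 25.23
T = 25.23 / 7.5 = 3.364 → 3.364

3.364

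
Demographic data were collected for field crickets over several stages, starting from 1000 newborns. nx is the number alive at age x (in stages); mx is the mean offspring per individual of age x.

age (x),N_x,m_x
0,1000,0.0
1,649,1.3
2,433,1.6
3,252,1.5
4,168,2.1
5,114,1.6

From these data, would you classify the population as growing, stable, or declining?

lx = nx/n0 = nx/1000: 1, 0.649, 0.433, 0.252, 0.168, 0.114
R0 = Σ lx·mx = 0 + 0.8437 + 0.6928 + 0.378 + 0.3528 + 0.1824 = 2.4497
R0 > 1, so the population is growing.

growing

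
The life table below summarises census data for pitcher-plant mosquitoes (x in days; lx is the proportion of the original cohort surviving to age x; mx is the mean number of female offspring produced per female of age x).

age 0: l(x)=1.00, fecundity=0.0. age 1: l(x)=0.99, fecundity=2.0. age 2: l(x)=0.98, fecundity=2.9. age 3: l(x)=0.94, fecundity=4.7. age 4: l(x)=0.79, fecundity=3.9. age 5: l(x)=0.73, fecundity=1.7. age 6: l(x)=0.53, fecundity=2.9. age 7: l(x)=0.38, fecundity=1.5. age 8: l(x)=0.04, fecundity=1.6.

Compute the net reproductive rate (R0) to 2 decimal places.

15.73

lx·mx by age: 0, 1.98, 2.842, 4.418, 3.081, 1.241, 1.537, 0.57, 0.064
R0 = Σ lx·mx = 15.733 → 15.73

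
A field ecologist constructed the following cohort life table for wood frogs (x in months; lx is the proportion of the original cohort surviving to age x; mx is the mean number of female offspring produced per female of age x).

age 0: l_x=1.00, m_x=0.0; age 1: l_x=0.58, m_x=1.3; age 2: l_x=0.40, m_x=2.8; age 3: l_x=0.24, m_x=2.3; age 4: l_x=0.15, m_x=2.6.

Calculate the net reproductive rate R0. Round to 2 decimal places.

lx·mx by age: 0, 0.754, 1.12, 0.552, 0.39
R0 = Σ lx·mx = 2.816 → 2.82

2.82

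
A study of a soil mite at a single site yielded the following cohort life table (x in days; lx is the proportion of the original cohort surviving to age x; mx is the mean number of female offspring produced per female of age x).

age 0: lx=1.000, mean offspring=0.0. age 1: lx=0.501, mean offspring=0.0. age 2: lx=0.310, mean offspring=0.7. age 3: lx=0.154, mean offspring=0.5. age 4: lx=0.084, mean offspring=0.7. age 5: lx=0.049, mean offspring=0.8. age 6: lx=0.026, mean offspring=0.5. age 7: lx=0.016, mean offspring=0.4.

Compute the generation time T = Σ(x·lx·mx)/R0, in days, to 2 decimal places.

2.96

lx·mx: 0, 0, 0.217, 0.077, 0.0588, 0.0392, 0.013, 0.0064 → R0 = 0.4114
x·lx·mx: 0, 0, 0.434, 0.231, 0.2352, 0.196, 0.078, 0.0448 → Σ = 1.219
T = 1.219 / 0.4114 = 2.963053… → 2.96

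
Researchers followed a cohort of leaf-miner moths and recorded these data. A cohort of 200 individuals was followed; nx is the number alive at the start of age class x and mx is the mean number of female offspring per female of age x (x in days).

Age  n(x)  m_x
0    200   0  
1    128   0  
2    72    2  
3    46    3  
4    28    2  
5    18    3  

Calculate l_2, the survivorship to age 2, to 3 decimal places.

l_2 = n_2/n_0 = 72/200 = 0.36 → 0.360

0.360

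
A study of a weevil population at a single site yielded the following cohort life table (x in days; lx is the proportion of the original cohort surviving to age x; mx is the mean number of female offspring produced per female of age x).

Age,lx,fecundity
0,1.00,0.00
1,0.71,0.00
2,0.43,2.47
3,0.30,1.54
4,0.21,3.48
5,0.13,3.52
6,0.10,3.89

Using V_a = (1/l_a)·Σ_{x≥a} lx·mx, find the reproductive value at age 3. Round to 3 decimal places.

lx·mx for x ≥ 3: 0.462, 0.7308, 0.4576, 0.389 → sum = 2.0394
V_3 = 2.0394 / l_3 = 2.0394 / 0.3 = 6.798 → 6.798

6.798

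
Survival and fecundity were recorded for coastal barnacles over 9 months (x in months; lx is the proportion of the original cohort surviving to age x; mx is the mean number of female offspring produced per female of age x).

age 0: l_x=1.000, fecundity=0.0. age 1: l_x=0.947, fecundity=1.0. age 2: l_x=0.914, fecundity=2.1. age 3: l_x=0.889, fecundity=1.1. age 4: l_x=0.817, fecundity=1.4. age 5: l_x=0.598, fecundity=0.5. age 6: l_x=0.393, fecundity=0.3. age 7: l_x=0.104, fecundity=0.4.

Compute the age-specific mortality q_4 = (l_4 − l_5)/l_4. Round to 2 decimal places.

q_4 = (l_4 − l_5) / l_4 = (0.817 − 0.598) / 0.817
     = 0.219 / 0.817 = 0.268054… → 0.27

0.27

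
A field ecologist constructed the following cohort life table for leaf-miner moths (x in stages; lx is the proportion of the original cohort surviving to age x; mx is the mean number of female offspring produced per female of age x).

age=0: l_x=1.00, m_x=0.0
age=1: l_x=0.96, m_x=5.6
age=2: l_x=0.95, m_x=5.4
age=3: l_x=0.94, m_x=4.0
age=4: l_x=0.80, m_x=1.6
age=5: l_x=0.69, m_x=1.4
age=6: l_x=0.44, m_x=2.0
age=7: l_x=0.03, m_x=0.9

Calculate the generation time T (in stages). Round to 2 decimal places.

2.43

lx·mx: 0, 5.376, 5.13, 3.76, 1.28, 0.966, 0.88, 0.027 → R0 = 17.419
x·lx·mx: 0, 5.376, 10.26, 11.28, 5.12, 4.83, 5.28, 0.189 → Σ = 42.335
T = 42.335 / 17.419 = 2.430392… → 2.43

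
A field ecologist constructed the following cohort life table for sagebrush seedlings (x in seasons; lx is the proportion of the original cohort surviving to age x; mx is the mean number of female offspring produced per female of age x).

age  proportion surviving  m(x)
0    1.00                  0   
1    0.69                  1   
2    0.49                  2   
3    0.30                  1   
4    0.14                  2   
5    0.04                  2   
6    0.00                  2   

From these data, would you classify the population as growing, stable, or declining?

growing

R0 = Σ lx·mx = 0 + 0.69 + 0.98 + 0.3 + 0.28 + 0.08 + 0 = 2.33
R0 > 1, so the population is growing.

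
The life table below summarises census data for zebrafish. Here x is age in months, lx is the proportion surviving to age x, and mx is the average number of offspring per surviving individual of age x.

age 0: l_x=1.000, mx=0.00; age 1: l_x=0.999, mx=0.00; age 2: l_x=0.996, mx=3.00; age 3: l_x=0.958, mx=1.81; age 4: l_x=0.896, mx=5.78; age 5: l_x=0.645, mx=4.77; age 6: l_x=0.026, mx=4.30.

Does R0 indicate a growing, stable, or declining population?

growing

R0 = Σ lx·mx = 0 + 0 + 2.988 + 1.73398 + 5.17888 + 3.07665 + 0.1118 = 13.08931
R0 > 1, so the population is growing.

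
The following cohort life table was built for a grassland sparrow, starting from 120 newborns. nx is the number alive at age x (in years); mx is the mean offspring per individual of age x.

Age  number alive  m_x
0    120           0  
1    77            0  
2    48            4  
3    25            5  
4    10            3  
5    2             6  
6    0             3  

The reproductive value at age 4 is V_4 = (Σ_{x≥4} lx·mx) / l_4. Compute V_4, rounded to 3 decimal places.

4.200

lx = nx/n0 = nx/120: 1, 0.64167…, 0.4, 0.20833…, 0.08333…, 0.01667…, 0
lx·mx for x ≥ 4: 0.25…, 0.1…, 0 → sum = 0.35…
V_4 = 0.35… / l_4 = 0.35… / 0.083333… = 4.2… → 4.200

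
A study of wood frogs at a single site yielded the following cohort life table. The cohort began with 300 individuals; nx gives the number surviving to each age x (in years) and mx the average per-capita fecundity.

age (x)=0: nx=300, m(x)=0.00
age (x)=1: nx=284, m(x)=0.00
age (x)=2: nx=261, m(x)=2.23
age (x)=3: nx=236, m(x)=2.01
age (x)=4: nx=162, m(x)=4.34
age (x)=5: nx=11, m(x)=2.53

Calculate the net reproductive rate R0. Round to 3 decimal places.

5.958

lx = nx/n0 = nx/300: 1, 0.94667…, 0.87, 0.78667…, 0.54, 0.03667…
lx·mx by age: 0, 0, 1.9401, 1.5812…, 2.3436, 0.092767…
R0 = Σ lx·mx = 5.957667… → 5.958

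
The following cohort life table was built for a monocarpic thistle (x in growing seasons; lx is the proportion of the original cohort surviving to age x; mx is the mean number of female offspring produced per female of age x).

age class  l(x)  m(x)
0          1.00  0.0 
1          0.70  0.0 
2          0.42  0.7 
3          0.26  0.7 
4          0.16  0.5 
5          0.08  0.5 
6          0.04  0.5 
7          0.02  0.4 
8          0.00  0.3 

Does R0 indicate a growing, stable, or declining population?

declining

R0 = Σ lx·mx = 0 + 0 + 0.294 + 0.182 + 0.08 + 0.04 + 0.02 + 0.008 + 0 = 0.624
R0 < 1, so the population is declining.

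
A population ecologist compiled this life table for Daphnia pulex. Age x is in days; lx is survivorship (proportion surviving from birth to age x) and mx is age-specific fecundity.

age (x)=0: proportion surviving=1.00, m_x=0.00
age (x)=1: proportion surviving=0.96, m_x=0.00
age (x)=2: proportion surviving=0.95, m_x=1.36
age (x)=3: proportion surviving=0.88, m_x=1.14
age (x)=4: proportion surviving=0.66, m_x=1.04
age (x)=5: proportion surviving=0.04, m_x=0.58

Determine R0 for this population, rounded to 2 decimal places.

3.00

lx·mx by age: 0, 0, 1.292, 1.0032, 0.6864, 0.0232
R0 = Σ lx·mx = 3.0048 → 3.00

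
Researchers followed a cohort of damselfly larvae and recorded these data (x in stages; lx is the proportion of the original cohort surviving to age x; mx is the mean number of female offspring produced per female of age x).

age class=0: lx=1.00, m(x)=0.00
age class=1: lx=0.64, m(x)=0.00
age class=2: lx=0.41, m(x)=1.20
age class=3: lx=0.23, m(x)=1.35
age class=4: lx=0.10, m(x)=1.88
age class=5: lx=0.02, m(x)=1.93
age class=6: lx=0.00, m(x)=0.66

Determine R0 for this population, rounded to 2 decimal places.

1.03

lx·mx by age: 0, 0, 0.492, 0.3105, 0.188, 0.0386, 0
R0 = Σ lx·mx = 1.0291 → 1.03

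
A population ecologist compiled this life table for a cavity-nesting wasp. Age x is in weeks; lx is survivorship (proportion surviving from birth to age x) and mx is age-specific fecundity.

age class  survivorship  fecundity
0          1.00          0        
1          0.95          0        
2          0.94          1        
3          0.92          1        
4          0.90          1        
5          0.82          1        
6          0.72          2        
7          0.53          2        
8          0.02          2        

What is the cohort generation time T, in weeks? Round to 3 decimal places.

4.693

lx·mx: 0, 0, 0.94, 0.92, 0.9, 0.82, 1.44, 1.06, 0.04 → R0 = 6.12
x·lx·mx: 0, 0, 1.88, 2.76, 3.6, 4.1, 8.64, 7.42, 0.32 → Σ = 28.72
T = 28.72 / 6.12 = 4.69281… → 4.693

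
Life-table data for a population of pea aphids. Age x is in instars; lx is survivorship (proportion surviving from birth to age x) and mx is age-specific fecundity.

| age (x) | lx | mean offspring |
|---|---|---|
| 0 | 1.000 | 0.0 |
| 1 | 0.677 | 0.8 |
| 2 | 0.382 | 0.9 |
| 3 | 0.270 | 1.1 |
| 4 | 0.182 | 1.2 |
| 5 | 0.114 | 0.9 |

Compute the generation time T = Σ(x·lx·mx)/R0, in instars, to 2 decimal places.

lx·mx: 0, 0.5416, 0.3438, 0.297, 0.2184, 0.1026 → R0 = 1.5034
x·lx·mx: 0, 0.5416, 0.6876, 0.891, 0.8736, 0.513 → Σ = 3.5068
T = 3.5068 / 1.5034 = 2.332579… → 2.33

2.33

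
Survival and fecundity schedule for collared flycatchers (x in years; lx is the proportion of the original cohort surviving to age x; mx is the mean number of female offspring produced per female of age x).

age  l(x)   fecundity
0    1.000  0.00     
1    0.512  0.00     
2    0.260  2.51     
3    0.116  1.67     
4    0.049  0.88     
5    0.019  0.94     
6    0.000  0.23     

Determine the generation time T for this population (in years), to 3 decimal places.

lx·mx: 0, 0, 0.6526, 0.19372, 0.04312, 0.01786, 0 → R0 = 0.9073
x·lx·mx: 0, 0, 1.3052, 0.58116, 0.17248, 0.0893, 0 → Σ = 2.14814
T = 2.14814 / 0.9073 = 2.367618… → 2.368

2.368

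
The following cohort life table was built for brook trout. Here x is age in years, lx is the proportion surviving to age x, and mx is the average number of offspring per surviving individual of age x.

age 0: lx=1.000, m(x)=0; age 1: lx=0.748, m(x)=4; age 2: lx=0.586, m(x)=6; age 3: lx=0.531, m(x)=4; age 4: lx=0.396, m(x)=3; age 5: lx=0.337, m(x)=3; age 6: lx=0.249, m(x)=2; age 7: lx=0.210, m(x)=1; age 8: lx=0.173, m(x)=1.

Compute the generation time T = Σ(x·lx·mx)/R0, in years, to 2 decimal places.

2.74

lx·mx: 0, 2.992, 3.516, 2.124, 1.188, 1.011, 0.498, 0.21, 0.173 → R0 = 11.712
x·lx·mx: 0, 2.992, 7.032, 6.372, 4.752, 5.055, 2.988, 1.47, 1.384 → Σ = 32.045
T = 32.045 / 11.712 = 2.736083… → 2.74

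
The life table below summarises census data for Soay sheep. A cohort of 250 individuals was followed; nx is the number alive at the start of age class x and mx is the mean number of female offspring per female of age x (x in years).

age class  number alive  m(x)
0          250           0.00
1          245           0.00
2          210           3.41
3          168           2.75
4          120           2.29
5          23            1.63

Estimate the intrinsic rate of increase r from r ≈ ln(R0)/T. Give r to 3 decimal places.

lx = nx/n0 = nx/250: 1, 0.98, 0.84, 0.672, 0.48, 0.092
R0 = Σ lx·mx = 0 + 0 + 2.8644 + 1.848 + 1.0992 + 0.14996 = 5.96156
Σ x·lx·mx = 16.4194; T = 16.4194/5.96156 = 2.75421…
r ≈ ln(R0)/T = ln(5.96156)/2.75421… = 0.64822… → 0.648

0.648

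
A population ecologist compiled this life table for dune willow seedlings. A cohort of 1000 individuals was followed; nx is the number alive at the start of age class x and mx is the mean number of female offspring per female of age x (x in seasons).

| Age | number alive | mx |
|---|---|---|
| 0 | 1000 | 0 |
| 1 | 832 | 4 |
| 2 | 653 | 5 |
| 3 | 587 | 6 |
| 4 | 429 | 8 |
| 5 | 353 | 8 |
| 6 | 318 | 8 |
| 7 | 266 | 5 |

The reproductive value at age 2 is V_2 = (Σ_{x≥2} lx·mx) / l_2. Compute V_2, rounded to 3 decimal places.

25.907

lx = nx/n0 = nx/1000: 1, 0.832, 0.653, 0.587, 0.429, 0.353, 0.318, 0.266
lx·mx for x ≥ 2: 3.265, 3.522, 3.432, 2.824, 2.544, 1.33 → sum = 16.917
V_2 = 16.917 / l_2 = 16.917 / 0.653 = 25.906585… → 25.907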